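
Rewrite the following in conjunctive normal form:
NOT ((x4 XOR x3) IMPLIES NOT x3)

(NOT x4 OR NOT x3) AND x3

NOT ((x4 XOR x3) IMPLIES NOT x3)
≡ NOT (NOT (x4 XOR x3) OR NOT x3)
≡ NOT (NOT ((x4 OR x3) AND NOT (x4 AND x3)) OR NOT x3)
≡ NOT NOT ((x4 OR x3) AND NOT (x4 AND x3)) AND NOT NOT x3
≡ (x4 OR x3) AND NOT (x4 AND x3) AND NOT NOT x3
≡ (x4 OR x3) AND (NOT x4 OR NOT x3) AND NOT NOT x3
≡ (x4 OR x3) AND (NOT x4 OR NOT x3) AND x3
≡ (NOT x4 OR NOT x3) AND x3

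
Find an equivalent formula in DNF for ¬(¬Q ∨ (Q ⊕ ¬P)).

Q ∧ ¬P

¬(¬Q ∨ (Q ⊕ ¬P))
= ¬(¬Q ∨ (Q ∧ ¬¬P) ∨ (¬Q ∧ ¬P))   [expand ⊕]
= ¬¬Q ∧ ¬(Q ∧ ¬¬P) ∧ ¬(¬Q ∧ ¬P)   [De Morgan]
= Q ∧ ¬(Q ∧ ¬¬P) ∧ ¬(¬Q ∧ ¬P)   [double negation]
= Q ∧ (¬Q ∨ ¬¬¬P) ∧ ¬(¬Q ∧ ¬P)   [De Morgan]
= Q ∧ (¬Q ∨ ¬P) ∧ ¬(¬Q ∧ ¬P)   [double negation]
= Q ∧ (¬Q ∨ ¬P) ∧ (¬¬Q ∨ ¬¬P)   [De Morgan]
= Q ∧ (¬Q ∨ ¬P) ∧ (Q ∨ ¬¬P)   [double negation]
= Q ∧ (¬Q ∨ ¬P) ∧ (Q ∨ P)   [double negation]
= (Q ∧ ¬Q ∧ Q) ∨ (Q ∧ ¬Q ∧ P) ∨ (Q ∧ ¬P ∧ Q) ∨ (Q ∧ ¬P ∧ P)   [distribute ∧ over ∨]
= Q ∧ ¬P   [simplify]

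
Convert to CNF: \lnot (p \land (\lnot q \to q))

\lnot (p \land (\lnot q \to q))
= \lnot (p \land (\lnot \lnot q \lor q))   [eliminate \to]
= \lnot p \lor \lnot (\lnot \lnot q \lor q)   [De Morgan]
= \lnot p \lor (\lnot \lnot \lnot q \land \lnot q)   [De Morgan]
= \lnot p \lor (\lnot q \land \lnot q)   [double negation]
= (\lnot p \lor \lnot q) \land (\lnot p \lor \lnot q)   [distribute \lor over \land]
= \lnot p \lor \lnot q   [simplify]

\lnot p \lor \lnot q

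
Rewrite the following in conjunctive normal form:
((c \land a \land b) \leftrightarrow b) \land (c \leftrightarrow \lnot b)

((c \land a \land b) \leftrightarrow b) \land (c \leftrightarrow \lnot b)
≡ ((c \land a \land b) \to b) \land (b \to (c \land a \land b)) \land (c \leftrightarrow \lnot b)
≡ (\lnot (c \land a \land b) \lor b) \land (b \to (c \land a \land b)) \land (c \leftrightarrow \lnot b)
≡ (\lnot (c \land a \land b) \lor b) \land (\lnot b \lor (c \land a \land b)) \land (c \leftrightarrow \lnot b)
≡ (\lnot (c \land a \land b) \lor b) \land (\lnot b \lor (c \land a \land b)) \land (c \to \lnot b) \land (\lnot b \to c)
≡ (\lnot (c \land a \land b) \lor b) \land (\lnot b \lor (c \land a \land b)) \land (\lnot c \lor \lnot b) \land (\lnot b \to c)
≡ (\lnot (c \land a \land b) \lor b) \land (\lnot b \lor (c \land a \land b)) \land (\lnot c \lor \lnot b) \land (\lnot \lnot b \lor c)
≡ (\lnot c \lor \lnot a \lor \lnot b \lor b) \land (\lnot b \lor (c \land a \land b)) \land (\lnot c \lor \lnot b) \land (\lnot \lnot b \lor c)
≡ (\lnot c \lor \lnot a \lor \lnot b \lor b) \land (\lnot b \lor (c \land a \land b)) \land (\lnot c \lor \lnot b) \land (b \lor c)
≡ (\lnot c \lor \lnot a \lor \lnot b \lor b) \land (\lnot b \lor c) \land (\lnot b \lor a) \land (\lnot b \lor b) \land (\lnot c \lor \lnot b) \land (b \lor c)
≡ (\lnot b \lor c) \land (\lnot b \lor a) \land (\lnot c \lor \lnot b) \land (b \lor c)

(\lnot b \lor c) \land (\lnot b \lor a) \land (\lnot c \lor \lnot b) \land (b \lor c)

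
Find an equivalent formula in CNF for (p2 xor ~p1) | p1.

(p2 xor ~p1) | p1
≡ ((p2 | ~p1) & ~(p2 & ~p1)) | p1   [expand xor]
≡ ((p2 | ~p1) & (~p2 | ~~p1)) | p1   [De Morgan]
≡ ((p2 | ~p1) & (~p2 | p1)) | p1   [double negation]
≡ (p2 | ~p1 | p1) & (~p2 | p1 | p1)   [distribute | over &]
≡ ~p2 | p1   [simplify]

~p2 | p1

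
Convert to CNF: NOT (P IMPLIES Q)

P AND NOT Q

NOT (P IMPLIES Q)
= NOT (NOT P OR Q)   [eliminate IMPLIES]
= NOT NOT P AND NOT Q   [De Morgan]
= P AND NOT Q   [double negation]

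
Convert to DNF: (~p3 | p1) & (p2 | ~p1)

(~p3 & p2) | (~p3 & ~p1) | (p1 & p2)

(~p3 | p1) & (p2 | ~p1)
⇔ (~p3 & p2) | (~p3 & ~p1) | (p1 & p2) | (p1 & ~p1)   — distribute & over |
⇔ (~p3 & p2) | (~p3 & ~p1) | (p1 & p2)   — simplify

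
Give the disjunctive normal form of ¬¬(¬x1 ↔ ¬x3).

x1 ∧ x3 ∨ ¬x3 ∧ ¬x1

¬¬(¬x1 ↔ ¬x3)
≡ ¬¬((¬x1 → ¬x3) ∧ (¬x3 → ¬x1))
≡ ¬¬((¬¬x1 ∨ ¬x3) ∧ (¬x3 → ¬x1))
≡ ¬¬((¬¬x1 ∨ ¬x3) ∧ (¬¬x3 ∨ ¬x1))
≡ (¬¬x1 ∨ ¬x3) ∧ (¬¬x3 ∨ ¬x1)
≡ (x1 ∨ ¬x3) ∧ (¬¬x3 ∨ ¬x1)
≡ (x1 ∨ ¬x3) ∧ (x3 ∨ ¬x1)
≡ x1 ∧ x3 ∨ x1 ∧ ¬x1 ∨ ¬x3 ∧ x3 ∨ ¬x3 ∧ ¬x1
≡ x1 ∧ x3 ∨ ¬x3 ∧ ¬x1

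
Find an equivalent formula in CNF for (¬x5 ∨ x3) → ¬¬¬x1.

(x5 ∨ ¬x1) ∧ (¬x3 ∨ ¬x1)

(¬x5 ∨ x3) → ¬¬¬x1
= ¬(¬x5 ∨ x3) ∨ ¬¬¬x1
= (¬¬x5 ∧ ¬x3) ∨ ¬¬¬x1
= (x5 ∧ ¬x3) ∨ ¬¬¬x1
= (x5 ∧ ¬x3) ∨ ¬x1
= (x5 ∨ ¬x1) ∧ (¬x3 ∨ ¬x1)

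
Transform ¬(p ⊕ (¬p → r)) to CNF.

¬(p ⊕ (¬p → r))
= ¬((p ∨ (¬p → r)) ∧ ¬(p ∧ (¬p → r)))   — expand ⊕
= ¬((p ∨ ¬¬p ∨ r) ∧ ¬(p ∧ (¬p → r)))   — eliminate →
= ¬((p ∨ ¬¬p ∨ r) ∧ ¬(p ∧ (¬¬p ∨ r)))   — eliminate →
= ¬(p ∨ ¬¬p ∨ r) ∨ ¬¬(p ∧ (¬¬p ∨ r))   — De Morgan
= (¬p ∧ ¬¬¬p ∧ ¬r) ∨ ¬¬(p ∧ (¬¬p ∨ r))   — De Morgan
= (¬p ∧ ¬p ∧ ¬r) ∨ ¬¬(p ∧ (¬¬p ∨ r))   — double negation
= (¬p ∧ ¬p ∧ ¬r) ∨ (p ∧ (¬¬p ∨ r))   — double negation
= (¬p ∧ ¬p ∧ ¬r) ∨ (p ∧ (p ∨ r))   — double negation
= (¬p ∨ p) ∧ (¬p ∨ p ∨ r) ∧ (¬p ∨ p) ∧ (¬p ∨ p ∨ r) ∧ (¬r ∨ p) ∧ (¬r ∨ p ∨ r)   — distribute ∨ over ∧
= ¬r ∨ p   — simplify

¬r ∨ p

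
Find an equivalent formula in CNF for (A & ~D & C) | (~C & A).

(A & ~D & C) | (~C & A)
⇔ (A | ~C) & (A | A) & (~D | ~C) & (~D | A) & (C | ~C) & (C | A)   — distribute | over &
⇔ A & (~D | ~C)   — simplify

A & (~D | ~C)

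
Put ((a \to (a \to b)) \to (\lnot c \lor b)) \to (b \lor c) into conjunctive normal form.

c \lor b

((a \to (a \to b)) \to (\lnot c \lor b)) \to (b \lor c)
= \lnot ((a \to (a \to b)) \to (\lnot c \lor b)) \lor b \lor c   (eliminate \to)
= \lnot (\lnot (a \to (a \to b)) \lor \lnot c \lor b) \lor b \lor c   (eliminate \to)
= \lnot (\lnot (\lnot a \lor (a \to b)) \lor \lnot c \lor b) \lor b \lor c   (eliminate \to)
= \lnot (\lnot (\lnot a \lor \lnot a \lor b) \lor \lnot c \lor b) \lor b \lor c   (eliminate \to)
= (\lnot \lnot (\lnot a \lor \lnot a \lor b) \land \lnot \lnot c \land \lnot b) \lor b \lor c   (De Morgan)
= ((\lnot a \lor \lnot a \lor b) \land \lnot \lnot c \land \lnot b) \lor b \lor c   (double negation)
= ((\lnot a \lor \lnot a \lor b) \land c \land \lnot b) \lor b \lor c   (double negation)
= (\lnot a \lor \lnot a \lor b \lor b \lor c) \land (c \lor b \lor c) \land (\lnot b \lor b \lor c)   (distribute \lor over \land)
= c \lor b   (simplify)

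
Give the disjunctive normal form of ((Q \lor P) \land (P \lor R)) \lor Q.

P \lor Q

((Q \lor P) \land (P \lor R)) \lor Q
≡ (Q \land P) \lor (Q \land R) \lor (P \land P) \lor (P \land R) \lor Q   (distribute \land over \lor)
≡ P \lor Q   (simplify)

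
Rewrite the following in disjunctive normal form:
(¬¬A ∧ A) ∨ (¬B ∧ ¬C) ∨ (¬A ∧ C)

A ∨ (¬B ∧ ¬C) ∨ (¬A ∧ C)

(¬¬A ∧ A) ∨ (¬B ∧ ¬C) ∨ (¬A ∧ C)
≡ (A ∧ A) ∨ (¬B ∧ ¬C) ∨ (¬A ∧ C)   — double negation
≡ A ∨ (¬B ∧ ¬C) ∨ (¬A ∧ C)   — simplify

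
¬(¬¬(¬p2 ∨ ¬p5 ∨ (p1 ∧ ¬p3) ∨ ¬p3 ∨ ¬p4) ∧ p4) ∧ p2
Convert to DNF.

(p2 ∧ p5 ∧ p3 ∧ p4) ∨ (¬p4 ∧ p2)

¬(¬¬(¬p2 ∨ ¬p5 ∨ (p1 ∧ ¬p3) ∨ ¬p3 ∨ ¬p4) ∧ p4) ∧ p2
≡ (¬¬¬(¬p2 ∨ ¬p5 ∨ (p1 ∧ ¬p3) ∨ ¬p3 ∨ ¬p4) ∨ ¬p4) ∧ p2   [De Morgan]
≡ (¬(¬p2 ∨ ¬p5 ∨ (p1 ∧ ¬p3) ∨ ¬p3 ∨ ¬p4) ∨ ¬p4) ∧ p2   [double negation]
≡ ((¬¬p2 ∧ ¬¬p5 ∧ ¬(p1 ∧ ¬p3) ∧ ¬¬p3 ∧ ¬¬p4) ∨ ¬p4) ∧ p2   [De Morgan]
≡ ((p2 ∧ ¬¬p5 ∧ ¬(p1 ∧ ¬p3) ∧ ¬¬p3 ∧ ¬¬p4) ∨ ¬p4) ∧ p2   [double negation]
≡ ((p2 ∧ p5 ∧ ¬(p1 ∧ ¬p3) ∧ ¬¬p3 ∧ ¬¬p4) ∨ ¬p4) ∧ p2   [double negation]
≡ ((p2 ∧ p5 ∧ (¬p1 ∨ ¬¬p3) ∧ ¬¬p3 ∧ ¬¬p4) ∨ ¬p4) ∧ p2   [De Morgan]
≡ ((p2 ∧ p5 ∧ (¬p1 ∨ p3) ∧ ¬¬p3 ∧ ¬¬p4) ∨ ¬p4) ∧ p2   [double negation]
≡ ((p2 ∧ p5 ∧ (¬p1 ∨ p3) ∧ p3 ∧ ¬¬p4) ∨ ¬p4) ∧ p2   [double negation]
≡ ((p2 ∧ p5 ∧ (¬p1 ∨ p3) ∧ p3 ∧ p4) ∨ ¬p4) ∧ p2   [double negation]
≡ (p2 ∧ p5 ∧ ¬p1 ∧ p3 ∧ p4 ∧ p2) ∨ (p2 ∧ p5 ∧ p3 ∧ p3 ∧ p4 ∧ p2) ∨ (¬p4 ∧ p2)   [distribute ∧ over ∨]
≡ (p2 ∧ p5 ∧ p3 ∧ p4) ∨ (¬p4 ∧ p2)   [simplify]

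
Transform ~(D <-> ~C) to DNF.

(D & C) | (~C & ~D)

~(D <-> ~C)
= ~((D -> ~C) & (~C -> D))
= ~((~D | ~C) & (~C -> D))
= ~((~D | ~C) & (~~C | D))
= ~(~D | ~C) | ~(~~C | D)
= (~~D & ~~C) | ~(~~C | D)
= (D & ~~C) | ~(~~C | D)
= (D & C) | ~(~~C | D)
= (D & C) | (~~~C & ~D)
= (D & C) | (~C & ~D)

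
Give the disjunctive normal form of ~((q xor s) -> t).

~((q xor s) -> t)
= ~(~(q xor s) | t)   [eliminate ->]
= ~(~((q & ~s) | (~q & s)) | t)   [expand xor]
= ~~((q & ~s) | (~q & s)) & ~t   [De Morgan]
= ((q & ~s) | (~q & s)) & ~t   [double negation]
= (q & ~s & ~t) | (~q & s & ~t)   [distribute & over |]

(q & ~s & ~t) | (~q & s & ~t)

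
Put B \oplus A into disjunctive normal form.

(B \land \lnot A) \lor (\lnot B \land A)

B \oplus A
≡ (B \land \lnot A) \lor (\lnot B \land A)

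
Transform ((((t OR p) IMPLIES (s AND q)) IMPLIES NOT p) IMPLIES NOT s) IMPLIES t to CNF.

((((t OR p) IMPLIES (s AND q)) IMPLIES NOT p) IMPLIES NOT s) IMPLIES t
= NOT ((((t OR p) IMPLIES (s AND q)) IMPLIES NOT p) IMPLIES NOT s) OR t   (eliminate IMPLIES)
= NOT (NOT (((t OR p) IMPLIES (s AND q)) IMPLIES NOT p) OR NOT s) OR t   (eliminate IMPLIES)
= NOT (NOT (NOT ((t OR p) IMPLIES (s AND q)) OR NOT p) OR NOT s) OR t   (eliminate IMPLIES)
= NOT (NOT (NOT (NOT (t OR p) OR (s AND q)) OR NOT p) OR NOT s) OR t   (eliminate IMPLIES)
= (NOT NOT (NOT (NOT (t OR p) OR (s AND q)) OR NOT p) AND NOT NOT s) OR t   (De Morgan)
= ((NOT (NOT (t OR p) OR (s AND q)) OR NOT p) AND NOT NOT s) OR t   (double negation)
= (((NOT NOT (t OR p) AND NOT (s AND q)) OR NOT p) AND NOT NOT s) OR t   (De Morgan)
= ((((t OR p) AND NOT (s AND q)) OR NOT p) AND NOT NOT s) OR t   (double negation)
= ((((t OR p) AND (NOT s OR NOT q)) OR NOT p) AND NOT NOT s) OR t   (De Morgan)
= ((((t OR p) AND (NOT s OR NOT q)) OR NOT p) AND s) OR t   (double negation)
= (t OR p OR NOT p OR t) AND (NOT s OR NOT q OR NOT p OR t) AND (s OR t)   (distribute OR over AND)
= (NOT s OR NOT q OR NOT p OR t) AND (s OR t)   (simplify)

(NOT s OR NOT q OR NOT p OR t) AND (s OR t)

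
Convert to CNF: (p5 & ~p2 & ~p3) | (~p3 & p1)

(p5 & ~p2 & ~p3) | (~p3 & p1)
⇔ (p5 | ~p3) & (p5 | p1) & (~p2 | ~p3) & (~p2 | p1) & (~p3 | ~p3) & (~p3 | p1)   (distribute | over &)
⇔ (p5 | p1) & (~p2 | p1) & ~p3   (simplify)

(p5 | p1) & (~p2 | p1) & ~p3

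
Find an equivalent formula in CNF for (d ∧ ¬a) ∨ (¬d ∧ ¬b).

(d ∨ ¬b) ∧ (¬a ∨ ¬d) ∧ (¬a ∨ ¬b)

(d ∧ ¬a) ∨ (¬d ∧ ¬b)
≡ (d ∨ ¬d) ∧ (d ∨ ¬b) ∧ (¬a ∨ ¬d) ∧ (¬a ∨ ¬b)   — distribute ∨ over ∧
≡ (d ∨ ¬b) ∧ (¬a ∨ ¬d) ∧ (¬a ∨ ¬b)   — simplify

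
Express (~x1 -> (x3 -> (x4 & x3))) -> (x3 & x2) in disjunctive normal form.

(~x1 & x3 & ~x4) | (x3 & x2)

(~x1 -> (x3 -> (x4 & x3))) -> (x3 & x2)
≡ ~(~x1 -> (x3 -> (x4 & x3))) | (x3 & x2)
≡ ~(~~x1 | (x3 -> (x4 & x3))) | (x3 & x2)
≡ ~(~~x1 | ~x3 | (x4 & x3)) | (x3 & x2)
≡ (~~~x1 & ~~x3 & ~(x4 & x3)) | (x3 & x2)
≡ (~x1 & ~~x3 & ~(x4 & x3)) | (x3 & x2)
≡ (~x1 & x3 & ~(x4 & x3)) | (x3 & x2)
≡ (~x1 & x3 & (~x4 | ~x3)) | (x3 & x2)
≡ (~x1 & x3 & ~x4) | (~x1 & x3 & ~x3) | (x3 & x2)
≡ (~x1 & x3 & ~x4) | (x3 & x2)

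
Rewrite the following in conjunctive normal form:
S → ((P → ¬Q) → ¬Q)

¬S ∨ P ∨ ¬Q

S → ((P → ¬Q) → ¬Q)
= ¬S ∨ ((P → ¬Q) → ¬Q)   [eliminate →]
= ¬S ∨ ¬(P → ¬Q) ∨ ¬Q   [eliminate →]
= ¬S ∨ ¬(¬P ∨ ¬Q) ∨ ¬Q   [eliminate →]
= ¬S ∨ (¬¬P ∧ ¬¬Q) ∨ ¬Q   [De Morgan]
= ¬S ∨ (P ∧ ¬¬Q) ∨ ¬Q   [double negation]
= ¬S ∨ (P ∧ Q) ∨ ¬Q   [double negation]
= (¬S ∨ P ∨ ¬Q) ∧ (¬S ∨ Q ∨ ¬Q)   [distribute ∨ over ∧]
= ¬S ∨ P ∨ ¬Q   [simplify]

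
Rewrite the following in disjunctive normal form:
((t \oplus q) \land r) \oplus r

(\lnot t \land \lnot q \land r) \lor (q \land t \land r)

((t \oplus q) \land r) \oplus r
⇔ ((t \oplus q) \land r \land \lnot r) \lor (\lnot ((t \oplus q) \land r) \land r)   (expand \oplus)
⇔ (((t \land \lnot q) \lor (\lnot t \land q)) \land r \land \lnot r) \lor (\lnot ((t \oplus q) \land r) \land r)   (expand \oplus)
⇔ (((t \land \lnot q) \lor (\lnot t \land q)) \land r \land \lnot r) \lor (\lnot (((t \land \lnot q) \lor (\lnot t \land q)) \land r) \land r)   (expand \oplus)
⇔ (((t \land \lnot q) \lor (\lnot t \land q)) \land r \land \lnot r) \lor ((\lnot ((t \land \lnot q) \lor (\lnot t \land q)) \lor \lnot r) \land r)   (De Morgan)
⇔ (((t \land \lnot q) \lor (\lnot t \land q)) \land r \land \lnot r) \lor (((\lnot (t \land \lnot q) \land \lnot (\lnot t \land q)) \lor \lnot r) \land r)   (De Morgan)
⇔ (((t \land \lnot q) \lor (\lnot t \land q)) \land r \land \lnot r) \lor ((((\lnot t \lor \lnot \lnot q) \land \lnot (\lnot t \land q)) \lor \lnot r) \land r)   (De Morgan)
⇔ (((t \land \lnot q) \lor (\lnot t \land q)) \land r \land \lnot r) \lor ((((\lnot t \lor q) \land \lnot (\lnot t \land q)) \lor \lnot r) \land r)   (double negation)
⇔ (((t \land \lnot q) \lor (\lnot t \land q)) \land r \land \lnot r) \lor ((((\lnot t \lor q) \land (\lnot \lnot t \lor \lnot q)) \lor \lnot r) \land r)   (De Morgan)
⇔ (((t \land \lnot q) \lor (\lnot t \land q)) \land r \land \lnot r) \lor ((((\lnot t \lor q) \land (t \lor \lnot q)) \lor \lnot r) \land r)   (double negation)
⇔ (t \land \lnot q \land r \land \lnot r) \lor (\lnot t \land q \land r \land \lnot r) \lor (\lnot t \land t \land r) \lor (\lnot t \land \lnot q \land r) \lor (q \land t \land r) \lor (q \land \lnot q \land r) \lor (\lnot r \land r)   (distribute \land over \lor)
⇔ (\lnot t \land \lnot q \land r) \lor (q \land t \land r)   (simplify)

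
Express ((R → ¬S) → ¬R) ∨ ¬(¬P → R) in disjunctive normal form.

(R ∧ S) ∨ ¬R

((R → ¬S) → ¬R) ∨ ¬(¬P → R)
≡ ¬(R → ¬S) ∨ ¬R ∨ ¬(¬P → R)   [eliminate →]
≡ ¬(¬R ∨ ¬S) ∨ ¬R ∨ ¬(¬P → R)   [eliminate →]
≡ ¬(¬R ∨ ¬S) ∨ ¬R ∨ ¬(¬¬P ∨ R)   [eliminate →]
≡ (¬¬R ∧ ¬¬S) ∨ ¬R ∨ ¬(¬¬P ∨ R)   [De Morgan]
≡ (R ∧ ¬¬S) ∨ ¬R ∨ ¬(¬¬P ∨ R)   [double negation]
≡ (R ∧ S) ∨ ¬R ∨ ¬(¬¬P ∨ R)   [double negation]
≡ (R ∧ S) ∨ ¬R ∨ (¬¬¬P ∧ ¬R)   [De Morgan]
≡ (R ∧ S) ∨ ¬R ∨ (¬P ∧ ¬R)   [double negation]
≡ (R ∧ S) ∨ ¬R   [simplify]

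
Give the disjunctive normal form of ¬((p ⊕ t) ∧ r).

¬((p ⊕ t) ∧ r)
= ¬(((p ∧ ¬t) ∨ (¬p ∧ t)) ∧ r)   — expand ⊕
= ¬((p ∧ ¬t) ∨ (¬p ∧ t)) ∨ ¬r   — De Morgan
= (¬(p ∧ ¬t) ∧ ¬(¬p ∧ t)) ∨ ¬r   — De Morgan
= ((¬p ∨ ¬¬t) ∧ ¬(¬p ∧ t)) ∨ ¬r   — De Morgan
= ((¬p ∨ t) ∧ ¬(¬p ∧ t)) ∨ ¬r   — double negation
= ((¬p ∨ t) ∧ (¬¬p ∨ ¬t)) ∨ ¬r   — De Morgan
= ((¬p ∨ t) ∧ (p ∨ ¬t)) ∨ ¬r   — double negation
= (¬p ∧ p) ∨ (¬p ∧ ¬t) ∨ (t ∧ p) ∨ (t ∧ ¬t) ∨ ¬r   — distribute ∧ over ∨
= (¬p ∧ ¬t) ∨ (t ∧ p) ∨ ¬r   — simplify

(¬p ∧ ¬t) ∨ (t ∧ p) ∨ ¬r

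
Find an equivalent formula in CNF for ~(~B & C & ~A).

~(~B & C & ~A)
= ~~B | ~C | ~~A   [De Morgan]
= B | ~C | ~~A   [double negation]
= B | ~C | A   [double negation]

B | ~C | A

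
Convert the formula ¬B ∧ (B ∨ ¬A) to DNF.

¬B ∧ ¬A

¬B ∧ (B ∨ ¬A)
≡ (¬B ∧ B) ∨ (¬B ∧ ¬A)   [distribute ∧ over ∨]
≡ ¬B ∧ ¬A   [simplify]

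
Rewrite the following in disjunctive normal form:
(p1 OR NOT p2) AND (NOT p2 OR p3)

(p1 AND p3) OR NOT p2

(p1 OR NOT p2) AND (NOT p2 OR p3)
≡ (p1 AND NOT p2) OR (p1 AND p3) OR (NOT p2 AND NOT p2) OR (NOT p2 AND p3)   [distribute AND over OR]
≡ (p1 AND p3) OR NOT p2   [simplify]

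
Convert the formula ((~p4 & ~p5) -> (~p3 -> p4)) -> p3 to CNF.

((~p4 & ~p5) -> (~p3 -> p4)) -> p3
≡ ~((~p4 & ~p5) -> (~p3 -> p4)) | p3   [eliminate ->]
≡ ~(~(~p4 & ~p5) | (~p3 -> p4)) | p3   [eliminate ->]
≡ ~(~(~p4 & ~p5) | ~~p3 | p4) | p3   [eliminate ->]
≡ (~~(~p4 & ~p5) & ~~~p3 & ~p4) | p3   [De Morgan]
≡ (~p4 & ~p5 & ~~~p3 & ~p4) | p3   [double negation]
≡ (~p4 & ~p5 & ~p3 & ~p4) | p3   [double negation]
≡ (~p4 | p3) & (~p5 | p3) & (~p3 | p3) & (~p4 | p3)   [distribute | over &]
≡ (~p4 | p3) & (~p5 | p3)   [simplify]

(~p4 | p3) & (~p5 | p3)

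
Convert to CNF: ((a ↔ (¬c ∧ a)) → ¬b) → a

b ∨ a

((a ↔ (¬c ∧ a)) → ¬b) → a
≡ ¬((a ↔ (¬c ∧ a)) → ¬b) ∨ a   [eliminate →]
≡ ¬(¬(a ↔ (¬c ∧ a)) ∨ ¬b) ∨ a   [eliminate →]
≡ ¬(¬((a → (¬c ∧ a)) ∧ ((¬c ∧ a) → a)) ∨ ¬b) ∨ a   [eliminate ↔]
≡ ¬(¬((¬a ∨ (¬c ∧ a)) ∧ ((¬c ∧ a) → a)) ∨ ¬b) ∨ a   [eliminate →]
≡ ¬(¬((¬a ∨ (¬c ∧ a)) ∧ (¬(¬c ∧ a) ∨ a)) ∨ ¬b) ∨ a   [eliminate →]
≡ (¬¬((¬a ∨ (¬c ∧ a)) ∧ (¬(¬c ∧ a) ∨ a)) ∧ ¬¬b) ∨ a   [De Morgan]
≡ ((¬a ∨ (¬c ∧ a)) ∧ (¬(¬c ∧ a) ∨ a) ∧ ¬¬b) ∨ a   [double negation]
≡ ((¬a ∨ (¬c ∧ a)) ∧ (¬¬c ∨ ¬a ∨ a) ∧ ¬¬b) ∨ a   [De Morgan]
≡ ((¬a ∨ (¬c ∧ a)) ∧ (c ∨ ¬a ∨ a) ∧ ¬¬b) ∨ a   [double negation]
≡ ((¬a ∨ (¬c ∧ a)) ∧ (c ∨ ¬a ∨ a) ∧ b) ∨ a   [double negation]
≡ (¬a ∨ ¬c ∨ a) ∧ (¬a ∨ a ∨ a) ∧ (c ∨ ¬a ∨ a ∨ a) ∧ (b ∨ a)   [distribute ∨ over ∧]
≡ b ∨ a   [simplify]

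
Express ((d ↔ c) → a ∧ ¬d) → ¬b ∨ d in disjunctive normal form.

¬d ∧ ¬c ∧ ¬a ∨ ¬b ∨ d

((d ↔ c) → a ∧ ¬d) → ¬b ∨ d
⇔ ¬((d ↔ c) → a ∧ ¬d) ∨ ¬b ∨ d
⇔ ¬(¬(d ↔ c) ∨ a ∧ ¬d) ∨ ¬b ∨ d
⇔ ¬(¬((d → c) ∧ (c → d)) ∨ a ∧ ¬d) ∨ ¬b ∨ d
⇔ ¬(¬((¬d ∨ c) ∧ (c → d)) ∨ a ∧ ¬d) ∨ ¬b ∨ d
⇔ ¬(¬((¬d ∨ c) ∧ (¬c ∨ d)) ∨ a ∧ ¬d) ∨ ¬b ∨ d
⇔ ¬¬((¬d ∨ c) ∧ (¬c ∨ d)) ∧ ¬(a ∧ ¬d) ∨ ¬b ∨ d
⇔ (¬d ∨ c) ∧ (¬c ∨ d) ∧ ¬(a ∧ ¬d) ∨ ¬b ∨ d
⇔ (¬d ∨ c) ∧ (¬c ∨ d) ∧ (¬a ∨ ¬¬d) ∨ ¬b ∨ d
⇔ (¬d ∨ c) ∧ (¬c ∨ d) ∧ (¬a ∨ d) ∨ ¬b ∨ d
⇔ ¬d ∧ ¬c ∧ ¬a ∨ ¬d ∧ ¬c ∧ d ∨ ¬d ∧ d ∧ ¬a ∨ ¬d ∧ d ∧ d ∨ c ∧ ¬c ∧ ¬a ∨ c ∧ ¬c ∧ d ∨ c ∧ d ∧ ¬a ∨ c ∧ d ∧ d ∨ ¬b ∨ d
⇔ ¬d ∧ ¬c ∧ ¬a ∨ ¬b ∨ d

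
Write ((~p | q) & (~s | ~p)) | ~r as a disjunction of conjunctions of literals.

((~p | q) & (~s | ~p)) | ~r
≡ (~p & ~s) | (~p & ~p) | (q & ~s) | (q & ~p) | ~r   [distribute & over |]
≡ ~p | (q & ~s) | ~r   [simplify]

~p | (q & ~s) | ~r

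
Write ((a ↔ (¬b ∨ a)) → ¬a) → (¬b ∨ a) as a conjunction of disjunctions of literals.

((a ↔ (¬b ∨ a)) → ¬a) → (¬b ∨ a)
≡ ¬((a ↔ (¬b ∨ a)) → ¬a) ∨ ¬b ∨ a   (eliminate →)
≡ ¬(¬(a ↔ (¬b ∨ a)) ∨ ¬a) ∨ ¬b ∨ a   (eliminate →)
≡ ¬(¬((a → (¬b ∨ a)) ∧ ((¬b ∨ a) → a)) ∨ ¬a) ∨ ¬b ∨ a   (eliminate ↔)
≡ ¬(¬((¬a ∨ ¬b ∨ a) ∧ ((¬b ∨ a) → a)) ∨ ¬a) ∨ ¬b ∨ a   (eliminate →)
≡ ¬(¬((¬a ∨ ¬b ∨ a) ∧ (¬(¬b ∨ a) ∨ a)) ∨ ¬a) ∨ ¬b ∨ a   (eliminate →)
≡ (¬¬((¬a ∨ ¬b ∨ a) ∧ (¬(¬b ∨ a) ∨ a)) ∧ ¬¬a) ∨ ¬b ∨ a   (De Morgan)
≡ ((¬a ∨ ¬b ∨ a) ∧ (¬(¬b ∨ a) ∨ a) ∧ ¬¬a) ∨ ¬b ∨ a   (double negation)
≡ ((¬a ∨ ¬b ∨ a) ∧ ((¬¬b ∧ ¬a) ∨ a) ∧ ¬¬a) ∨ ¬b ∨ a   (De Morgan)
≡ ((¬a ∨ ¬b ∨ a) ∧ ((b ∧ ¬a) ∨ a) ∧ ¬¬a) ∨ ¬b ∨ a   (double negation)
≡ ((¬a ∨ ¬b ∨ a) ∧ ((b ∧ ¬a) ∨ a) ∧ a) ∨ ¬b ∨ a   (double negation)
≡ (¬a ∨ ¬b ∨ a ∨ ¬b ∨ a) ∧ (b ∨ a ∨ ¬b ∨ a) ∧ (¬a ∨ a ∨ ¬b ∨ a) ∧ (a ∨ ¬b ∨ a)   (distribute ∨ over ∧)
≡ a ∨ ¬b   (simplify)

a ∨ ¬b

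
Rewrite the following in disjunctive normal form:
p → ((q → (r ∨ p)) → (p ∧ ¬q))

p → ((q → (r ∨ p)) → (p ∧ ¬q))
= ¬p ∨ ((q → (r ∨ p)) → (p ∧ ¬q))   — eliminate →
= ¬p ∨ ¬(q → (r ∨ p)) ∨ (p ∧ ¬q)   — eliminate →
= ¬p ∨ ¬(¬q ∨ r ∨ p) ∨ (p ∧ ¬q)   — eliminate →
= ¬p ∨ (¬¬q ∧ ¬r ∧ ¬p) ∨ (p ∧ ¬q)   — De Morgan
= ¬p ∨ (q ∧ ¬r ∧ ¬p) ∨ (p ∧ ¬q)   — double negation
= ¬p ∨ (p ∧ ¬q)   — simplify

¬p ∨ (p ∧ ¬q)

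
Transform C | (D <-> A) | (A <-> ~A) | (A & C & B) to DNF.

C | (D <-> A) | (A <-> ~A) | (A & C & B)
≡ C | ((D -> A) & (A -> D)) | (A <-> ~A) | (A & C & B)   [eliminate <->]
≡ C | ((~D | A) & (A -> D)) | (A <-> ~A) | (A & C & B)   [eliminate ->]
≡ C | ((~D | A) & (~A | D)) | (A <-> ~A) | (A & C & B)   [eliminate ->]
≡ C | ((~D | A) & (~A | D)) | ((A -> ~A) & (~A -> A)) | (A & C & B)   [eliminate <->]
≡ C | ((~D | A) & (~A | D)) | ((~A | ~A) & (~A -> A)) | (A & C & B)   [eliminate ->]
≡ C | ((~D | A) & (~A | D)) | ((~A | ~A) & (~~A | A)) | (A & C & B)   [eliminate ->]
≡ C | ((~D | A) & (~A | D)) | ((~A | ~A) & (A | A)) | (A & C & B)   [double negation]
≡ C | (~D & ~A) | (~D & D) | (A & ~A) | (A & D) | (~A & A) | (~A & A) | (~A & A) | (~A & A) | (A & C & B)   [distribute & over |]
≡ C | (~D & ~A) | (A & D)   [simplify]

C | (~D & ~A) | (A & D)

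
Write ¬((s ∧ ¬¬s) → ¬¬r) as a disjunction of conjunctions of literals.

¬((s ∧ ¬¬s) → ¬¬r)
≡ ¬(¬(s ∧ ¬¬s) ∨ ¬¬r)
≡ ¬¬(s ∧ ¬¬s) ∧ ¬¬¬r
≡ s ∧ ¬¬s ∧ ¬¬¬r
≡ s ∧ s ∧ ¬¬¬r
≡ s ∧ s ∧ ¬r
≡ s ∧ ¬r

s ∧ ¬r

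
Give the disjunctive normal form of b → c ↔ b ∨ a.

b ∧ c ∨ a ∧ ¬b ∨ a ∧ c

b → c ↔ b ∨ a
= ((b → c) → b ∨ a) ∧ (b ∨ a → (b → c))   [eliminate ↔]
= (¬(b → c) ∨ b ∨ a) ∧ (b ∨ a → (b → c))   [eliminate →]
= (¬(¬b ∨ c) ∨ b ∨ a) ∧ (b ∨ a → (b → c))   [eliminate →]
= (¬(¬b ∨ c) ∨ b ∨ a) ∧ (¬(b ∨ a) ∨ (b → c))   [eliminate →]
= (¬(¬b ∨ c) ∨ b ∨ a) ∧ (¬(b ∨ a) ∨ ¬b ∨ c)   [eliminate →]
= (¬¬b ∧ ¬c ∨ b ∨ a) ∧ (¬(b ∨ a) ∨ ¬b ∨ c)   [De Morgan]
= (b ∧ ¬c ∨ b ∨ a) ∧ (¬(b ∨ a) ∨ ¬b ∨ c)   [double negation]
= (b ∧ ¬c ∨ b ∨ a) ∧ (¬b ∧ ¬a ∨ ¬b ∨ c)   [De Morgan]
= b ∧ ¬c ∧ ¬b ∧ ¬a ∨ b ∧ ¬c ∧ ¬b ∨ b ∧ ¬c ∧ c ∨ b ∧ ¬b ∧ ¬a ∨ b ∧ ¬b ∨ b ∧ c ∨ a ∧ ¬b ∧ ¬a ∨ a ∧ ¬b ∨ a ∧ c   [distribute ∧ over ∨]
= b ∧ c ∨ a ∧ ¬b ∨ a ∧ c   [simplify]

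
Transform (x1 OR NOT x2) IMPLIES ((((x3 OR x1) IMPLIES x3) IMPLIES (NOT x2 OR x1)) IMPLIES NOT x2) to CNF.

(x1 OR NOT x2) IMPLIES ((((x3 OR x1) IMPLIES x3) IMPLIES (NOT x2 OR x1)) IMPLIES NOT x2)
≡ NOT (x1 OR NOT x2) OR ((((x3 OR x1) IMPLIES x3) IMPLIES (NOT x2 OR x1)) IMPLIES NOT x2)   — eliminate IMPLIES
≡ NOT (x1 OR NOT x2) OR NOT (((x3 OR x1) IMPLIES x3) IMPLIES (NOT x2 OR x1)) OR NOT x2   — eliminate IMPLIES
≡ NOT (x1 OR NOT x2) OR NOT (NOT ((x3 OR x1) IMPLIES x3) OR NOT x2 OR x1) OR NOT x2   — eliminate IMPLIES
≡ NOT (x1 OR NOT x2) OR NOT (NOT (NOT (x3 OR x1) OR x3) OR NOT x2 OR x1) OR NOT x2   — eliminate IMPLIES
≡ (NOT x1 AND NOT NOT x2) OR NOT (NOT (NOT (x3 OR x1) OR x3) OR NOT x2 OR x1) OR NOT x2   — De Morgan
≡ (NOT x1 AND x2) OR NOT (NOT (NOT (x3 OR x1) OR x3) OR NOT x2 OR x1) OR NOT x2   — double negation
≡ (NOT x1 AND x2) OR (NOT NOT (NOT (x3 OR x1) OR x3) AND NOT NOT x2 AND NOT x1) OR NOT x2   — De Morgan
≡ (NOT x1 AND x2) OR ((NOT (x3 OR x1) OR x3) AND NOT NOT x2 AND NOT x1) OR NOT x2   — double negation
≡ (NOT x1 AND x2) OR (((NOT x3 AND NOT x1) OR x3) AND NOT NOT x2 AND NOT x1) OR NOT x2   — De Morgan
≡ (NOT x1 AND x2) OR (((NOT x3 AND NOT x1) OR x3) AND x2 AND NOT x1) OR NOT x2   — double negation
≡ (NOT x1 OR NOT x3 OR x3 OR NOT x2) AND (NOT x1 OR NOT x1 OR x3 OR NOT x2) AND (NOT x1 OR x2 OR NOT x2) AND (NOT x1 OR NOT x1 OR NOT x2) AND (x2 OR NOT x3 OR x3 OR NOT x2) AND (x2 OR NOT x1 OR x3 OR NOT x2) AND (x2 OR x2 OR NOT x2) AND (x2 OR NOT x1 OR NOT x2)   — distribute OR over AND
≡ NOT x1 OR NOT x2   — simplify

NOT x1 OR NOT x2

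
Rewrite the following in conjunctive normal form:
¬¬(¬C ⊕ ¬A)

¬¬(¬C ⊕ ¬A)
≡ ¬¬((¬C ∨ ¬A) ∧ ¬(¬C ∧ ¬A))   [expand ⊕]
≡ (¬C ∨ ¬A) ∧ ¬(¬C ∧ ¬A)   [double negation]
≡ (¬C ∨ ¬A) ∧ (¬¬C ∨ ¬¬A)   [De Morgan]
≡ (¬C ∨ ¬A) ∧ (C ∨ ¬¬A)   [double negation]
≡ (¬C ∨ ¬A) ∧ (C ∨ A)   [double negation]

(¬C ∨ ¬A) ∧ (C ∨ A)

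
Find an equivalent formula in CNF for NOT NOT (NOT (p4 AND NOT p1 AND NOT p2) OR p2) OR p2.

NOT NOT (NOT (p4 AND NOT p1 AND NOT p2) OR p2) OR p2
≡ NOT (p4 AND NOT p1 AND NOT p2) OR p2 OR p2   — double negation
≡ NOT p4 OR NOT NOT p1 OR NOT NOT p2 OR p2 OR p2   — De Morgan
≡ NOT p4 OR p1 OR NOT NOT p2 OR p2 OR p2   — double negation
≡ NOT p4 OR p1 OR p2 OR p2 OR p2   — double negation
≡ NOT p4 OR p1 OR p2   — simplify

NOT p4 OR p1 OR p2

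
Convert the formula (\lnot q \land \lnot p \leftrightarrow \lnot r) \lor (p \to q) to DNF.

p \land r \lor \lnot p \lor q

(\lnot q \land \lnot p \leftrightarrow \lnot r) \lor (p \to q)
⇔ (\lnot q \land \lnot p \to \lnot r) \land (\lnot r \to \lnot q \land \lnot p) \lor (p \to q)   — eliminate \leftrightarrow
⇔ (\lnot (\lnot q \land \lnot p) \lor \lnot r) \land (\lnot r \to \lnot q \land \lnot p) \lor (p \to q)   — eliminate \to
⇔ (\lnot (\lnot q \land \lnot p) \lor \lnot r) \land (\lnot \lnot r \lor \lnot q \land \lnot p) \lor (p \to q)   — eliminate \to
⇔ (\lnot (\lnot q \land \lnot p) \lor \lnot r) \land (\lnot \lnot r \lor \lnot q \land \lnot p) \lor \lnot p \lor q   — eliminate \to
⇔ (\lnot \lnot q \lor \lnot \lnot p \lor \lnot r) \land (\lnot \lnot r \lor \lnot q \land \lnot p) \lor \lnot p \lor q   — De Morgan
⇔ (q \lor \lnot \lnot p \lor \lnot r) \land (\lnot \lnot r \lor \lnot q \land \lnot p) \lor \lnot p \lor q   — double negation
⇔ (q \lor p \lor \lnot r) \land (\lnot \lnot r \lor \lnot q \land \lnot p) \lor \lnot p \lor q   — double negation
⇔ (q \lor p \lor \lnot r) \land (r \lor \lnot q \land \lnot p) \lor \lnot p \lor q   — double negation
⇔ q \land r \lor q \land \lnot q \land \lnot p \lor p \land r \lor p \land \lnot q \land \lnot p \lor \lnot r \land r \lor \lnot r \land \lnot q \land \lnot p \lor \lnot p \lor q   — distribute \land over \lor
⇔ p \land r \lor \lnot p \lor q   — simplify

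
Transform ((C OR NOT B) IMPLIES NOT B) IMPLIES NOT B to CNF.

((C OR NOT B) IMPLIES NOT B) IMPLIES NOT B
⇔ NOT ((C OR NOT B) IMPLIES NOT B) OR NOT B   [eliminate IMPLIES]
⇔ NOT (NOT (C OR NOT B) OR NOT B) OR NOT B   [eliminate IMPLIES]
⇔ (NOT NOT (C OR NOT B) AND NOT NOT B) OR NOT B   [De Morgan]
⇔ ((C OR NOT B) AND NOT NOT B) OR NOT B   [double negation]
⇔ ((C OR NOT B) AND B) OR NOT B   [double negation]
⇔ (C OR NOT B OR NOT B) AND (B OR NOT B)   [distribute OR over AND]
⇔ C OR NOT B   [simplify]

C OR NOT B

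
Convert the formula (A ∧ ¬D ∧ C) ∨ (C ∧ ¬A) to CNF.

(¬D ∨ ¬A) ∧ C

(A ∧ ¬D ∧ C) ∨ (C ∧ ¬A)
⇔ (A ∨ C) ∧ (A ∨ ¬A) ∧ (¬D ∨ C) ∧ (¬D ∨ ¬A) ∧ (C ∨ C) ∧ (C ∨ ¬A)   — distribute ∨ over ∧
⇔ (¬D ∨ ¬A) ∧ C   — simplify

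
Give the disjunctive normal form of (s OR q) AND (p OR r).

(s AND p) OR (s AND r) OR (q AND p) OR (q AND r)

(s OR q) AND (p OR r)
≡ (s AND p) OR (s AND r) OR (q AND p) OR (q AND r)   (distribute AND over OR)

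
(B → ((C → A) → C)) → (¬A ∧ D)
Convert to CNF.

(B → ((C → A) → C)) → (¬A ∧ D)
≡ ¬(B → ((C → A) → C)) ∨ (¬A ∧ D)   (eliminate →)
≡ ¬(¬B ∨ ((C → A) → C)) ∨ (¬A ∧ D)   (eliminate →)
≡ ¬(¬B ∨ ¬(C → A) ∨ C) ∨ (¬A ∧ D)   (eliminate →)
≡ ¬(¬B ∨ ¬(¬C ∨ A) ∨ C) ∨ (¬A ∧ D)   (eliminate →)
≡ (¬¬B ∧ ¬¬(¬C ∨ A) ∧ ¬C) ∨ (¬A ∧ D)   (De Morgan)
≡ (B ∧ ¬¬(¬C ∨ A) ∧ ¬C) ∨ (¬A ∧ D)   (double negation)
≡ (B ∧ (¬C ∨ A) ∧ ¬C) ∨ (¬A ∧ D)   (double negation)
≡ (B ∨ ¬A) ∧ (B ∨ D) ∧ (¬C ∨ A ∨ ¬A) ∧ (¬C ∨ A ∨ D) ∧ (¬C ∨ ¬A) ∧ (¬C ∨ D)   (distribute ∨ over ∧)
≡ (B ∨ ¬A) ∧ (B ∨ D) ∧ (¬C ∨ ¬A) ∧ (¬C ∨ D)   (simplify)

(B ∨ ¬A) ∧ (B ∨ D) ∧ (¬C ∨ ¬A) ∧ (¬C ∨ D)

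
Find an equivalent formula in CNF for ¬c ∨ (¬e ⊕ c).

¬c ∨ e

¬c ∨ (¬e ⊕ c)
≡ ¬c ∨ ((¬e ∨ c) ∧ ¬(¬e ∧ c))   [expand ⊕]
≡ ¬c ∨ ((¬e ∨ c) ∧ (¬¬e ∨ ¬c))   [De Morgan]
≡ ¬c ∨ ((¬e ∨ c) ∧ (e ∨ ¬c))   [double negation]
≡ (¬c ∨ ¬e ∨ c) ∧ (¬c ∨ e ∨ ¬c)   [distribute ∨ over ∧]
≡ ¬c ∨ e   [simplify]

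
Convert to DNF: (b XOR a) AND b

(b XOR a) AND b
≡ ((b AND NOT a) OR (NOT b AND a)) AND b   [expand XOR]
≡ (b AND NOT a AND b) OR (NOT b AND a AND b)   [distribute AND over OR]
≡ b AND NOT a   [simplify]

b AND NOT a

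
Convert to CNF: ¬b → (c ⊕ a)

¬b → (c ⊕ a)
⇔ ¬¬b ∨ (c ⊕ a)   [eliminate →]
⇔ ¬¬b ∨ ((c ∨ a) ∧ ¬(c ∧ a))   [expand ⊕]
⇔ b ∨ ((c ∨ a) ∧ ¬(c ∧ a))   [double negation]
⇔ b ∨ ((c ∨ a) ∧ (¬c ∨ ¬a))   [De Morgan]
⇔ (b ∨ c ∨ a) ∧ (b ∨ ¬c ∨ ¬a)   [distribute ∨ over ∧]

(b ∨ c ∨ a) ∧ (b ∨ ¬c ∨ ¬a)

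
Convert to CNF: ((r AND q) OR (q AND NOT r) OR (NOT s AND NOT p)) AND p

(q OR NOT s) AND (q OR NOT p) AND p

((r AND q) OR (q AND NOT r) OR (NOT s AND NOT p)) AND p
≡ (r OR q OR NOT s) AND (r OR q OR NOT p) AND (r OR NOT r OR NOT s) AND (r OR NOT r OR NOT p) AND (q OR q OR NOT s) AND (q OR q OR NOT p) AND (q OR NOT r OR NOT s) AND (q OR NOT r OR NOT p) AND p
≡ (q OR NOT s) AND (q OR NOT p) AND p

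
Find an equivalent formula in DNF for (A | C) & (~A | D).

(A & D) | (C & ~A) | (C & D)

(A | C) & (~A | D)
⇔ (A & ~A) | (A & D) | (C & ~A) | (C & D)   [distribute & over |]
⇔ (A & D) | (C & ~A) | (C & D)   [simplify]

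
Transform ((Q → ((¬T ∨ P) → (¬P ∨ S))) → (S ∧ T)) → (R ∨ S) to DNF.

((Q → ((¬T ∨ P) → (¬P ∨ S))) → (S ∧ T)) → (R ∨ S)
≡ ¬((Q → ((¬T ∨ P) → (¬P ∨ S))) → (S ∧ T)) ∨ R ∨ S
≡ ¬(¬(Q → ((¬T ∨ P) → (¬P ∨ S))) ∨ (S ∧ T)) ∨ R ∨ S
≡ ¬(¬(¬Q ∨ ((¬T ∨ P) → (¬P ∨ S))) ∨ (S ∧ T)) ∨ R ∨ S
≡ ¬(¬(¬Q ∨ ¬(¬T ∨ P) ∨ ¬P ∨ S) ∨ (S ∧ T)) ∨ R ∨ S
≡ (¬¬(¬Q ∨ ¬(¬T ∨ P) ∨ ¬P ∨ S) ∧ ¬(S ∧ T)) ∨ R ∨ S
≡ ((¬Q ∨ ¬(¬T ∨ P) ∨ ¬P ∨ S) ∧ ¬(S ∧ T)) ∨ R ∨ S
≡ ((¬Q ∨ (¬¬T ∧ ¬P) ∨ ¬P ∨ S) ∧ ¬(S ∧ T)) ∨ R ∨ S
≡ ((¬Q ∨ (T ∧ ¬P) ∨ ¬P ∨ S) ∧ ¬(S ∧ T)) ∨ R ∨ S
≡ ((¬Q ∨ (T ∧ ¬P) ∨ ¬P ∨ S) ∧ (¬S ∨ ¬T)) ∨ R ∨ S
≡ (¬Q ∧ ¬S) ∨ (¬Q ∧ ¬T) ∨ (T ∧ ¬P ∧ ¬S) ∨ (T ∧ ¬P ∧ ¬T) ∨ (¬P ∧ ¬S) ∨ (¬P ∧ ¬T) ∨ (S ∧ ¬S) ∨ (S ∧ ¬T) ∨ R ∨ S
≡ (¬Q ∧ ¬S) ∨ (¬Q ∧ ¬T) ∨ (¬P ∧ ¬S) ∨ (¬P ∧ ¬T) ∨ R ∨ S

(¬Q ∧ ¬S) ∨ (¬Q ∧ ¬T) ∨ (¬P ∧ ¬S) ∨ (¬P ∧ ¬T) ∨ R ∨ S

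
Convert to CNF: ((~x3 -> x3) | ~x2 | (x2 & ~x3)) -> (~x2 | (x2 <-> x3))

((~x3 -> x3) | ~x2 | (x2 & ~x3)) -> (~x2 | (x2 <-> x3))
= ~((~x3 -> x3) | ~x2 | (x2 & ~x3)) | ~x2 | (x2 <-> x3)   (eliminate ->)
= ~(~~x3 | x3 | ~x2 | (x2 & ~x3)) | ~x2 | (x2 <-> x3)   (eliminate ->)
= ~(~~x3 | x3 | ~x2 | (x2 & ~x3)) | ~x2 | ((x2 -> x3) & (x3 -> x2))   (eliminate <->)
= ~(~~x3 | x3 | ~x2 | (x2 & ~x3)) | ~x2 | ((~x2 | x3) & (x3 -> x2))   (eliminate ->)
= ~(~~x3 | x3 | ~x2 | (x2 & ~x3)) | ~x2 | ((~x2 | x3) & (~x3 | x2))   (eliminate ->)
= (~~~x3 & ~x3 & ~~x2 & ~(x2 & ~x3)) | ~x2 | ((~x2 | x3) & (~x3 | x2))   (De Morgan)
= (~x3 & ~x3 & ~~x2 & ~(x2 & ~x3)) | ~x2 | ((~x2 | x3) & (~x3 | x2))   (double negation)
= (~x3 & ~x3 & x2 & ~(x2 & ~x3)) | ~x2 | ((~x2 | x3) & (~x3 | x2))   (double negation)
= (~x3 & ~x3 & x2 & (~x2 | ~~x3)) | ~x2 | ((~x2 | x3) & (~x3 | x2))   (De Morgan)
= (~x3 & ~x3 & x2 & (~x2 | x3)) | ~x2 | ((~x2 | x3) & (~x3 | x2))   (double negation)
= (~x3 | ~x2 | ~x2 | x3) & (~x3 | ~x2 | ~x3 | x2) & (~x3 | ~x2 | ~x2 | x3) & (~x3 | ~x2 | ~x3 | x2) & (x2 | ~x2 | ~x2 | x3) & (x2 | ~x2 | ~x3 | x2) & (~x2 | x3 | ~x2 | ~x2 | x3) & (~x2 | x3 | ~x2 | ~x3 | x2)   (distribute | over &)
= ~x2 | x3   (simplify)

~x2 | x3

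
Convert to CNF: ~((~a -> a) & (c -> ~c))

~((~a -> a) & (c -> ~c))
≡ ~((~~a | a) & (c -> ~c))   — eliminate ->
≡ ~((~~a | a) & (~c | ~c))   — eliminate ->
≡ ~(~~a | a) | ~(~c | ~c)   — De Morgan
≡ (~~~a & ~a) | ~(~c | ~c)   — De Morgan
≡ (~a & ~a) | ~(~c | ~c)   — double negation
≡ (~a & ~a) | (~~c & ~~c)   — De Morgan
≡ (~a & ~a) | (c & ~~c)   — double negation
≡ (~a & ~a) | (c & c)   — double negation
≡ (~a | c) & (~a | c) & (~a | c) & (~a | c)   — distribute | over &
≡ ~a | c   — simplify

~a | c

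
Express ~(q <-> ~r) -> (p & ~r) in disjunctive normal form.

(~q & r) | (~r & q) | (p & ~r)

~(q <-> ~r) -> (p & ~r)
⇔ ~~(q <-> ~r) | (p & ~r)
⇔ ~~((q -> ~r) & (~r -> q)) | (p & ~r)
⇔ ~~((~q | ~r) & (~r -> q)) | (p & ~r)
⇔ ~~((~q | ~r) & (~~r | q)) | (p & ~r)
⇔ ((~q | ~r) & (~~r | q)) | (p & ~r)
⇔ ((~q | ~r) & (r | q)) | (p & ~r)
⇔ (~q & r) | (~q & q) | (~r & r) | (~r & q) | (p & ~r)
⇔ (~q & r) | (~r & q) | (p & ~r)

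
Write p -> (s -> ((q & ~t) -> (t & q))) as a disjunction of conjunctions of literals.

~p | ~s | ~q | t

p -> (s -> ((q & ~t) -> (t & q)))
= ~p | (s -> ((q & ~t) -> (t & q)))
= ~p | ~s | ((q & ~t) -> (t & q))
= ~p | ~s | ~(q & ~t) | (t & q)
= ~p | ~s | ~q | ~~t | (t & q)
= ~p | ~s | ~q | t | (t & q)
= ~p | ~s | ~q | t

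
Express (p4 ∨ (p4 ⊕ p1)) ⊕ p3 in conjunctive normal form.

(p4 ∨ (p4 ⊕ p1)) ⊕ p3
= (p4 ∨ (p4 ⊕ p1) ∨ p3) ∧ ¬((p4 ∨ (p4 ⊕ p1)) ∧ p3)
= (p4 ∨ ((p4 ∨ p1) ∧ ¬(p4 ∧ p1)) ∨ p3) ∧ ¬((p4 ∨ (p4 ⊕ p1)) ∧ p3)
= (p4 ∨ ((p4 ∨ p1) ∧ ¬(p4 ∧ p1)) ∨ p3) ∧ ¬((p4 ∨ ((p4 ∨ p1) ∧ ¬(p4 ∧ p1))) ∧ p3)
= (p4 ∨ ((p4 ∨ p1) ∧ (¬p4 ∨ ¬p1)) ∨ p3) ∧ ¬((p4 ∨ ((p4 ∨ p1) ∧ ¬(p4 ∧ p1))) ∧ p3)
= (p4 ∨ ((p4 ∨ p1) ∧ (¬p4 ∨ ¬p1)) ∨ p3) ∧ (¬(p4 ∨ ((p4 ∨ p1) ∧ ¬(p4 ∧ p1))) ∨ ¬p3)
= (p4 ∨ ((p4 ∨ p1) ∧ (¬p4 ∨ ¬p1)) ∨ p3) ∧ ((¬p4 ∧ ¬((p4 ∨ p1) ∧ ¬(p4 ∧ p1))) ∨ ¬p3)
= (p4 ∨ ((p4 ∨ p1) ∧ (¬p4 ∨ ¬p1)) ∨ p3) ∧ ((¬p4 ∧ (¬(p4 ∨ p1) ∨ ¬¬(p4 ∧ p1))) ∨ ¬p3)
= (p4 ∨ ((p4 ∨ p1) ∧ (¬p4 ∨ ¬p1)) ∨ p3) ∧ ((¬p4 ∧ ((¬p4 ∧ ¬p1) ∨ ¬¬(p4 ∧ p1))) ∨ ¬p3)
= (p4 ∨ ((p4 ∨ p1) ∧ (¬p4 ∨ ¬p1)) ∨ p3) ∧ ((¬p4 ∧ ((¬p4 ∧ ¬p1) ∨ (p4 ∧ p1))) ∨ ¬p3)
= (p4 ∨ p4 ∨ p1 ∨ p3) ∧ (p4 ∨ ¬p4 ∨ ¬p1 ∨ p3) ∧ (¬p4 ∨ ¬p3) ∧ (¬p4 ∨ p4 ∨ ¬p3) ∧ (¬p4 ∨ p1 ∨ ¬p3) ∧ (¬p1 ∨ p4 ∨ ¬p3) ∧ (¬p1 ∨ p1 ∨ ¬p3)
= (p4 ∨ p1 ∨ p3) ∧ (¬p4 ∨ ¬p3) ∧ (¬p1 ∨ p4 ∨ ¬p3)

(p4 ∨ p1 ∨ p3) ∧ (¬p4 ∨ ¬p3) ∧ (¬p1 ∨ p4 ∨ ¬p3)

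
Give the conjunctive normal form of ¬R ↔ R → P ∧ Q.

¬P ∨ ¬Q ∨ ¬R

¬R ↔ R → P ∧ Q
≡ (¬R → (R → P ∧ Q)) ∧ ((R → P ∧ Q) → ¬R)   [eliminate ↔]
≡ (¬¬R ∨ (R → P ∧ Q)) ∧ ((R → P ∧ Q) → ¬R)   [eliminate →]
≡ (¬¬R ∨ ¬R ∨ P ∧ Q) ∧ ((R → P ∧ Q) → ¬R)   [eliminate →]
≡ (¬¬R ∨ ¬R ∨ P ∧ Q) ∧ (¬(R → P ∧ Q) ∨ ¬R)   [eliminate →]
≡ (¬¬R ∨ ¬R ∨ P ∧ Q) ∧ (¬(¬R ∨ P ∧ Q) ∨ ¬R)   [eliminate →]
≡ (R ∨ ¬R ∨ P ∧ Q) ∧ (¬(¬R ∨ P ∧ Q) ∨ ¬R)   [double negation]
≡ (R ∨ ¬R ∨ P ∧ Q) ∧ (¬¬R ∧ ¬(P ∧ Q) ∨ ¬R)   [De Morgan]
≡ (R ∨ ¬R ∨ P ∧ Q) ∧ (R ∧ ¬(P ∧ Q) ∨ ¬R)   [double negation]
≡ (R ∨ ¬R ∨ P ∧ Q) ∧ (R ∧ (¬P ∨ ¬Q) ∨ ¬R)   [De Morgan]
≡ (R ∨ ¬R ∨ P) ∧ (R ∨ ¬R ∨ Q) ∧ (R ∨ ¬R) ∧ (¬P ∨ ¬Q ∨ ¬R)   [distribute ∨ over ∧]
≡ ¬P ∨ ¬Q ∨ ¬R   [simplify]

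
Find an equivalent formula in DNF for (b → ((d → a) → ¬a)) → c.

(b → ((d → a) → ¬a)) → c
≡ ¬(b → ((d → a) → ¬a)) ∨ c   (eliminate →)
≡ ¬(¬b ∨ ((d → a) → ¬a)) ∨ c   (eliminate →)
≡ ¬(¬b ∨ ¬(d → a) ∨ ¬a) ∨ c   (eliminate →)
≡ ¬(¬b ∨ ¬(¬d ∨ a) ∨ ¬a) ∨ c   (eliminate →)
≡ (¬¬b ∧ ¬¬(¬d ∨ a) ∧ ¬¬a) ∨ c   (De Morgan)
≡ (b ∧ ¬¬(¬d ∨ a) ∧ ¬¬a) ∨ c   (double negation)
≡ (b ∧ (¬d ∨ a) ∧ ¬¬a) ∨ c   (double negation)
≡ (b ∧ (¬d ∨ a) ∧ a) ∨ c   (double negation)
≡ (b ∧ ¬d ∧ a) ∨ (b ∧ a ∧ a) ∨ c   (distribute ∧ over ∨)
≡ (b ∧ a) ∨ c   (simplify)

(b ∧ a) ∨ c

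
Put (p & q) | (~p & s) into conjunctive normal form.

(p & q) | (~p & s)
⇔ (p | ~p) & (p | s) & (q | ~p) & (q | s)   [distribute | over &]
⇔ (p | s) & (q | ~p) & (q | s)   [simplify]

(p | s) & (q | ~p) & (q | s)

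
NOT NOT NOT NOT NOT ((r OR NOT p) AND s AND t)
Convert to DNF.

(NOT r AND p) OR NOT s OR NOT t

NOT NOT NOT NOT NOT ((r OR NOT p) AND s AND t)
= NOT NOT NOT ((r OR NOT p) AND s AND t)   (double negation)
= NOT ((r OR NOT p) AND s AND t)   (double negation)
= NOT (r OR NOT p) OR NOT s OR NOT t   (De Morgan)
= (NOT r AND NOT NOT p) OR NOT s OR NOT t   (De Morgan)
= (NOT r AND p) OR NOT s OR NOT t   (double negation)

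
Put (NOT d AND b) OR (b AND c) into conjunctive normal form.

(NOT d OR c) AND b

(NOT d AND b) OR (b AND c)
= (NOT d OR b) AND (NOT d OR c) AND (b OR b) AND (b OR c)   — distribute OR over AND
= (NOT d OR c) AND b   — simplify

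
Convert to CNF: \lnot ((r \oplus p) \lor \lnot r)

\lnot ((r \oplus p) \lor \lnot r)
= \lnot (((r \lor p) \land \lnot (r \land p)) \lor \lnot r)   [expand \oplus]
= \lnot ((r \lor p) \land \lnot (r \land p)) \land \lnot \lnot r   [De Morgan]
= (\lnot (r \lor p) \lor \lnot \lnot (r \land p)) \land \lnot \lnot r   [De Morgan]
= ((\lnot r \land \lnot p) \lor \lnot \lnot (r \land p)) \land \lnot \lnot r   [De Morgan]
= ((\lnot r \land \lnot p) \lor (r \land p)) \land \lnot \lnot r   [double negation]
= ((\lnot r \land \lnot p) \lor (r \land p)) \land r   [double negation]
= (\lnot r \lor r) \land (\lnot r \lor p) \land (\lnot p \lor r) \land (\lnot p \lor p) \land r   [distribute \lor over \land]
= (\lnot r \lor p) \land r   [simplify]

(\lnot r \lor p) \land r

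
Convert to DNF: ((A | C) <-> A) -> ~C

(C & ~A) | ~C

((A | C) <-> A) -> ~C
⇔ ~((A | C) <-> A) | ~C   [eliminate ->]
⇔ ~(((A | C) -> A) & (A -> (A | C))) | ~C   [eliminate <->]
⇔ ~((~(A | C) | A) & (A -> (A | C))) | ~C   [eliminate ->]
⇔ ~((~(A | C) | A) & (~A | A | C)) | ~C   [eliminate ->]
⇔ ~(~(A | C) | A) | ~(~A | A | C) | ~C   [De Morgan]
⇔ (~~(A | C) & ~A) | ~(~A | A | C) | ~C   [De Morgan]
⇔ ((A | C) & ~A) | ~(~A | A | C) | ~C   [double negation]
⇔ ((A | C) & ~A) | (~~A & ~A & ~C) | ~C   [De Morgan]
⇔ ((A | C) & ~A) | (A & ~A & ~C) | ~C   [double negation]
⇔ (A & ~A) | (C & ~A) | (A & ~A & ~C) | ~C   [distribute & over |]
⇔ (C & ~A) | ~C   [simplify]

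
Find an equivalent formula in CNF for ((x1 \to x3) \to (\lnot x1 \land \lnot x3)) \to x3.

(\lnot x1 \lor x3) \land (x1 \lor x3)

((x1 \to x3) \to (\lnot x1 \land \lnot x3)) \to x3
≡ \lnot ((x1 \to x3) \to (\lnot x1 \land \lnot x3)) \lor x3   (eliminate \to)
≡ \lnot (\lnot (x1 \to x3) \lor (\lnot x1 \land \lnot x3)) \lor x3   (eliminate \to)
≡ \lnot (\lnot (\lnot x1 \lor x3) \lor (\lnot x1 \land \lnot x3)) \lor x3   (eliminate \to)
≡ (\lnot \lnot (\lnot x1 \lor x3) \land \lnot (\lnot x1 \land \lnot x3)) \lor x3   (De Morgan)
≡ ((\lnot x1 \lor x3) \land \lnot (\lnot x1 \land \lnot x3)) \lor x3   (double negation)
≡ ((\lnot x1 \lor x3) \land (\lnot \lnot x1 \lor \lnot \lnot x3)) \lor x3   (De Morgan)
≡ ((\lnot x1 \lor x3) \land (x1 \lor \lnot \lnot x3)) \lor x3   (double negation)
≡ ((\lnot x1 \lor x3) \land (x1 \lor x3)) \lor x3   (double negation)
≡ (\lnot x1 \lor x3 \lor x3) \land (x1 \lor x3 \lor x3)   (distribute \lor over \land)
≡ (\lnot x1 \lor x3) \land (x1 \lor x3)   (simplify)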